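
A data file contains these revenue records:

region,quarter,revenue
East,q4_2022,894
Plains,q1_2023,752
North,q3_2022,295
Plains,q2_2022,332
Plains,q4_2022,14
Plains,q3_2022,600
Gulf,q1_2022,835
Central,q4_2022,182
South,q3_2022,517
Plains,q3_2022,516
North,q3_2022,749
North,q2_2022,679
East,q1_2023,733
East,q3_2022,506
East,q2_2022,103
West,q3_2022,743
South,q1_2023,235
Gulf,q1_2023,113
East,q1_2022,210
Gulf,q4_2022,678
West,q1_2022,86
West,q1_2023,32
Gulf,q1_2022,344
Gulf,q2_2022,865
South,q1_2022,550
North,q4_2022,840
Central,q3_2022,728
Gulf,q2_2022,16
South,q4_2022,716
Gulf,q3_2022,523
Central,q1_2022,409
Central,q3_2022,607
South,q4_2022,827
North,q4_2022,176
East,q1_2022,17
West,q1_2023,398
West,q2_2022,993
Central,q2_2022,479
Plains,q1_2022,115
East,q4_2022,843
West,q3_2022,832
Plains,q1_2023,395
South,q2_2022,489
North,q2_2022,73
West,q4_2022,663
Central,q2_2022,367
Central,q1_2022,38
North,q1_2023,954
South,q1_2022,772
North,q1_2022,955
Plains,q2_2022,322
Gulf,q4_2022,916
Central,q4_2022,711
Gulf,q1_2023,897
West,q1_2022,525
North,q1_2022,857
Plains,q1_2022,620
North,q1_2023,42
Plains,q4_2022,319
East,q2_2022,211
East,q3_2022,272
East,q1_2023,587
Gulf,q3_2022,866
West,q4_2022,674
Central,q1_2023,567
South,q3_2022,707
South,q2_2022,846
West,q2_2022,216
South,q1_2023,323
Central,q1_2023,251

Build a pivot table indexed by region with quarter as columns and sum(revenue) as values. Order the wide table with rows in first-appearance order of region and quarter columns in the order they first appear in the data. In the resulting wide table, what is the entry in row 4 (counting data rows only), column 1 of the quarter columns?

With rows in first-appearance order of region, row 4 is region=Gulf. quarter columns in first-appearance order: q4_2022, q1_2023, q3_2022, q2_2022, q1_2022; column 1 is q4_2022.
Long rows with region=Gulf, quarter=q4_2022: 678 + 916 = 1594.

1594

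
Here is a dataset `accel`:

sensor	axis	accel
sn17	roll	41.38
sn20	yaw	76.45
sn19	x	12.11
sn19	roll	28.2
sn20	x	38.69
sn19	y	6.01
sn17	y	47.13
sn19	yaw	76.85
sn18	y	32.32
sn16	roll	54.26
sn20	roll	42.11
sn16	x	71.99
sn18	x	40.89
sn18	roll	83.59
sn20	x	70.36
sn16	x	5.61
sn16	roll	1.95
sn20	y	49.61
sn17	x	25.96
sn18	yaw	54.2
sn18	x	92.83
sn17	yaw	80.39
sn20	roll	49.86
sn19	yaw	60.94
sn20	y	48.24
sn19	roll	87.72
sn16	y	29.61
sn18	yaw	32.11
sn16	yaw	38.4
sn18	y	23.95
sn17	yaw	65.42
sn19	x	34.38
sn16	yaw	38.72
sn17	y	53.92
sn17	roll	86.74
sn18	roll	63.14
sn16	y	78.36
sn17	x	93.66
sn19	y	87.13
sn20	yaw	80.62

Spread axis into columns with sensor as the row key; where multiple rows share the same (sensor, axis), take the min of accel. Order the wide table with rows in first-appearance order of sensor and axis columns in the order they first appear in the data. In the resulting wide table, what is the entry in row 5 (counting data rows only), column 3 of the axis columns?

5.61

With rows in first-appearance order of sensor, row 5 is sensor=sn16. axis columns in first-appearance order: roll, yaw, x, y; column 3 is x.
Long rows with sensor=sn16, axis=x: min(71.99, 5.61) = 5.61.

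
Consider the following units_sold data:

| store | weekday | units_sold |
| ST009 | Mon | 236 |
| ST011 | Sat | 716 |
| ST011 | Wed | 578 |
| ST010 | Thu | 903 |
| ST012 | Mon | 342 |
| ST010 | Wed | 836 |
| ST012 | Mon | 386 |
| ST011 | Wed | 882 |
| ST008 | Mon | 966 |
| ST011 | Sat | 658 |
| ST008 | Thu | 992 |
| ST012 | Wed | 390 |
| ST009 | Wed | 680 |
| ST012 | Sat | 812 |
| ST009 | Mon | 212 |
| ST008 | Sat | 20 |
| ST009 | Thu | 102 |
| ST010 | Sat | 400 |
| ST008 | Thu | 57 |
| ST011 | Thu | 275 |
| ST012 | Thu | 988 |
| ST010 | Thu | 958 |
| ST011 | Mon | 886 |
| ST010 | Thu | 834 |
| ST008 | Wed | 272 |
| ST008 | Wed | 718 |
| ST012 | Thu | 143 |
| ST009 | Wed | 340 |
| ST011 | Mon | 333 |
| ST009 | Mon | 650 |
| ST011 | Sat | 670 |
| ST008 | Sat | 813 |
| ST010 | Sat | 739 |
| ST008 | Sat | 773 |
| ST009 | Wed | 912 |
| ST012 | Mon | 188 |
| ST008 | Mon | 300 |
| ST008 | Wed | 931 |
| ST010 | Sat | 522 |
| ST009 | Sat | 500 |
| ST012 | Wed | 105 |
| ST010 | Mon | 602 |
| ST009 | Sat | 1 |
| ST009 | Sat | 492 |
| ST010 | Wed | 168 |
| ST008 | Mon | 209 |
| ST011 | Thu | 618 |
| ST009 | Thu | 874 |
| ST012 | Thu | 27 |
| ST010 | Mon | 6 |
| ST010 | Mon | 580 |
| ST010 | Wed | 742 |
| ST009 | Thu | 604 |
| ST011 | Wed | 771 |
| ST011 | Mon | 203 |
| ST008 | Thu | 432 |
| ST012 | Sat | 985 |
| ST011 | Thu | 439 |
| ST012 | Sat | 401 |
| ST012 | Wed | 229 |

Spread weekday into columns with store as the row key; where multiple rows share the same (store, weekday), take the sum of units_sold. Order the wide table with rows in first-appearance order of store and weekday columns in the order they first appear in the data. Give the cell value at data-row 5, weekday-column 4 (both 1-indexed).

1481

With rows in first-appearance order of store, row 5 is store=ST008. weekday columns in first-appearance order: Mon, Sat, Wed, Thu; column 4 is Thu.
Long rows with store=ST008, weekday=Thu: 992 + 57 + 432 = 1481.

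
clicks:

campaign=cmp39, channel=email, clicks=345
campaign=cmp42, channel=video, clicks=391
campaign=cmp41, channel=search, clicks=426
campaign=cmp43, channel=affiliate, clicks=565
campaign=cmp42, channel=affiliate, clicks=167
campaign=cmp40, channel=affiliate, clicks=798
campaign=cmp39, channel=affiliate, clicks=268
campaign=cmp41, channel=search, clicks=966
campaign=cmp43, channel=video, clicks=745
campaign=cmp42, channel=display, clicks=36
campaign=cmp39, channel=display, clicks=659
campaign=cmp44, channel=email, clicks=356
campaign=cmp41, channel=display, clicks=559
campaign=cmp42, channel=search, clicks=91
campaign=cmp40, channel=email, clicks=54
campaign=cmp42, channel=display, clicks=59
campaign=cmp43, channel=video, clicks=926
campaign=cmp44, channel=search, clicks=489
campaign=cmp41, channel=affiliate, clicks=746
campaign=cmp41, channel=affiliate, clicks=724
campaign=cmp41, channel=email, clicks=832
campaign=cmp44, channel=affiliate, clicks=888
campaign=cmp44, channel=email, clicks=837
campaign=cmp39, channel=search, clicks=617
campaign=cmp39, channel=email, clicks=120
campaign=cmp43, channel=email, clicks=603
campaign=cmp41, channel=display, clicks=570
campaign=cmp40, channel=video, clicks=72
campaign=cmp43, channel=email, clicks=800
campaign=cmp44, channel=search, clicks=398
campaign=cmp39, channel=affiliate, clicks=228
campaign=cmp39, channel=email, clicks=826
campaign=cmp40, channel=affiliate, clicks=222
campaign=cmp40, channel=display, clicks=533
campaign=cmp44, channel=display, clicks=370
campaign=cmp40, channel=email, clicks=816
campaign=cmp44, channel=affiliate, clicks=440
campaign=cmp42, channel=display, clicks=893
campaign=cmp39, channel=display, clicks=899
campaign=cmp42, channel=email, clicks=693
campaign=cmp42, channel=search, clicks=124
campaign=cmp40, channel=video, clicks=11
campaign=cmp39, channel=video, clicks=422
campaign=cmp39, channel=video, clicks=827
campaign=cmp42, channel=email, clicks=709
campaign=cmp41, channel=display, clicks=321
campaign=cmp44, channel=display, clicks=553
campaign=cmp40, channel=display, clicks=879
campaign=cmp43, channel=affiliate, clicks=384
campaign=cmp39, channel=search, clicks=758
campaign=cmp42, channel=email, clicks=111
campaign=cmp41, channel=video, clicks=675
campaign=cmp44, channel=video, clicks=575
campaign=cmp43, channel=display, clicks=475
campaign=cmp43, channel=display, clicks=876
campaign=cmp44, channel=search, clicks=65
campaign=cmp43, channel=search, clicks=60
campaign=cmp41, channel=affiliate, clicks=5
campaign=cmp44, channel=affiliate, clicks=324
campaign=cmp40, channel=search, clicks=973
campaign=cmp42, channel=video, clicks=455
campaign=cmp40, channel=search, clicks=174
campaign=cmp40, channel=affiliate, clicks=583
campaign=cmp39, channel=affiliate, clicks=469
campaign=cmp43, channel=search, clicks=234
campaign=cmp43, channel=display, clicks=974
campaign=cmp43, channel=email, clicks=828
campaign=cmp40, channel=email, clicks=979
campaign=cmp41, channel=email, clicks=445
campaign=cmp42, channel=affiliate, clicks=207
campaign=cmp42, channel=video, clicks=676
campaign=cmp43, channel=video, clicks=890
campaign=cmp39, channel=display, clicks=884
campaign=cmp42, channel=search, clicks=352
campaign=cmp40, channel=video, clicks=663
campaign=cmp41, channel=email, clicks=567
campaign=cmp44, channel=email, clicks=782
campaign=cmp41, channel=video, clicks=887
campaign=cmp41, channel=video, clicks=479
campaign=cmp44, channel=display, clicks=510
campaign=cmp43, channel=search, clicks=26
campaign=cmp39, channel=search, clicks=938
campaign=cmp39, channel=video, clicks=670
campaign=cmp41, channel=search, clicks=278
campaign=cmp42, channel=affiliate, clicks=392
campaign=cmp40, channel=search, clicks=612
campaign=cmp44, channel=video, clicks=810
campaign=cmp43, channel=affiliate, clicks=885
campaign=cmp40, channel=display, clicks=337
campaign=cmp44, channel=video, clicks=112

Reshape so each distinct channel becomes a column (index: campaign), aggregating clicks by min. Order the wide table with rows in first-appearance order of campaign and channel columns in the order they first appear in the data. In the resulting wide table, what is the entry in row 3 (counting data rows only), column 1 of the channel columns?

445

With rows in first-appearance order of campaign, row 3 is campaign=cmp41. channel columns in first-appearance order: email, video, search, affiliate, display; column 1 is email.
Long rows with campaign=cmp41, channel=email: min(832, 445, 567) = 445.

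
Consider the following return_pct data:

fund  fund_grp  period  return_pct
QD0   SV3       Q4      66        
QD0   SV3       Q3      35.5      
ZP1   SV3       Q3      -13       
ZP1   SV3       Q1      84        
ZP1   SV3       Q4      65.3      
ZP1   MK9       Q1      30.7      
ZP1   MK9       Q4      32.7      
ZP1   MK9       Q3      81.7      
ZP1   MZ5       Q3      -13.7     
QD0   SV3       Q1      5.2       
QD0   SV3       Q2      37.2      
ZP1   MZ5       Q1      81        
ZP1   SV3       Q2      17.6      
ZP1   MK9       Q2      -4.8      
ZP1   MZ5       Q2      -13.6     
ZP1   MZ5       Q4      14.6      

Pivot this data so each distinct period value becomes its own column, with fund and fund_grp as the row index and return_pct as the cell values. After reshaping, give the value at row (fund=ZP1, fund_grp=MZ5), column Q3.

Wide layout: rows indexed by fund and fund_grp, columns are the 4 distinct period values (Q4, Q3, Q1, Q2).
Cell (fund=ZP1, fund_grp=MZ5, period=Q3) draws from the long row where fund=ZP1, fund_grp=MZ5 and period=Q3, which has return_pct=-13.7.

-13.7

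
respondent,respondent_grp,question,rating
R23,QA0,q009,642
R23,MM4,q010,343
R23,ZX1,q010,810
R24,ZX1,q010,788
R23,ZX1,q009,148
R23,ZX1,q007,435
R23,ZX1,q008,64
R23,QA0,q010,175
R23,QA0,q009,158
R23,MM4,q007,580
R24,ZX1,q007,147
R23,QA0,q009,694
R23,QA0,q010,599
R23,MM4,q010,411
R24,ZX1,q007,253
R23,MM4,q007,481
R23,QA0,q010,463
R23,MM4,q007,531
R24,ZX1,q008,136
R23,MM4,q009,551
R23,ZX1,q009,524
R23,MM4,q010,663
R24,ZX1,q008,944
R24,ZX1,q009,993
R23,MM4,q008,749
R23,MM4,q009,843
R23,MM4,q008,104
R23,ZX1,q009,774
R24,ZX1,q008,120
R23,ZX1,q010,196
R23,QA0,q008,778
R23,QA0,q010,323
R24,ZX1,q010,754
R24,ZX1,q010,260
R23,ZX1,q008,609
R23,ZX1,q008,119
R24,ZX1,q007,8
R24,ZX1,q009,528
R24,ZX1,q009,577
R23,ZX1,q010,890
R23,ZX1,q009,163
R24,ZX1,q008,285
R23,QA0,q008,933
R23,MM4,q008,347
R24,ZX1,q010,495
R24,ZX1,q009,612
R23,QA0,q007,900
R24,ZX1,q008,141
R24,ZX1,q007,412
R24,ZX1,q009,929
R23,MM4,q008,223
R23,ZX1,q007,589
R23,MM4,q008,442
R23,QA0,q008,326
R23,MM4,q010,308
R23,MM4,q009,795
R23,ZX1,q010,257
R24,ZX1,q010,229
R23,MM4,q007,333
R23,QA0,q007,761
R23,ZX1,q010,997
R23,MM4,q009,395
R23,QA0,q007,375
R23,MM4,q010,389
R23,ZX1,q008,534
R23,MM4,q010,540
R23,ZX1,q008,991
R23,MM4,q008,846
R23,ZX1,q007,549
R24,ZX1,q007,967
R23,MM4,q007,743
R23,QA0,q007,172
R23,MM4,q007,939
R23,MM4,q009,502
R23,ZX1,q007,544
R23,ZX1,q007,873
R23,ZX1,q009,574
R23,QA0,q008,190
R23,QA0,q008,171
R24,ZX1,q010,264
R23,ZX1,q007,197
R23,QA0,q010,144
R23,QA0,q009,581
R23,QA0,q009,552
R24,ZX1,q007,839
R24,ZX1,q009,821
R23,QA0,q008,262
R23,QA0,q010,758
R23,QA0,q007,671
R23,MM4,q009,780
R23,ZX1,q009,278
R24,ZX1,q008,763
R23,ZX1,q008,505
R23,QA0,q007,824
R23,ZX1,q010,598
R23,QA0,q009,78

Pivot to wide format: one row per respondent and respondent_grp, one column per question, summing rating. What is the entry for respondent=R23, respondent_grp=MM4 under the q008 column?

2711

Rows with respondent=R23, respondent_grp=MM4 and question=q008: rating values are 749, 104, 347, 223, 442, 846.
749 + 104 + 347 + 223 + 442 + 846 = 2711.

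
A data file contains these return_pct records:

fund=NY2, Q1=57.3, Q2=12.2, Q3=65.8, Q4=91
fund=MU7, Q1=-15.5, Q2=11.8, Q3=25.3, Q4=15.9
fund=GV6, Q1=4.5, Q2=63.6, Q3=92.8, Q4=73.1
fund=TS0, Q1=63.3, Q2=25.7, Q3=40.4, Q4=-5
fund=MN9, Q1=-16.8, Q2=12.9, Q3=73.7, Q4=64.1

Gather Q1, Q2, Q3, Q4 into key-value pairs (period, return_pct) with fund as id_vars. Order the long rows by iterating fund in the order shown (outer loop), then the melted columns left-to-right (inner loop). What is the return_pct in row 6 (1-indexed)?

20 rows total (5 × 4). Row 6: index ⌊(6-1)/4⌋ = 1 into fund → MU7; (6-1) mod 4 = 1 into the melted columns → Q2.
So row 6 is (MU7, Q2, 11.8); return_pct = 11.8.

11.8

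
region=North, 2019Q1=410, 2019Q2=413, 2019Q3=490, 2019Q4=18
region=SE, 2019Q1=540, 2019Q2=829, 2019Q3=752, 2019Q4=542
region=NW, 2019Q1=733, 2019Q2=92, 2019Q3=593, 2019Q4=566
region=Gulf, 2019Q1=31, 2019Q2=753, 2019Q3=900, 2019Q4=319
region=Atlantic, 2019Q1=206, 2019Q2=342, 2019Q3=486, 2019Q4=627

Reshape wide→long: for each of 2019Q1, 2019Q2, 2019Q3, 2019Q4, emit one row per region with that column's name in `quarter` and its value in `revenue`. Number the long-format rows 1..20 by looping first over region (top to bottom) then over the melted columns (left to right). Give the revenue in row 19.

486

20 rows total (5 × 4). Row 19: index ⌊(19-1)/4⌋ = 4 into region → Atlantic; (19-1) mod 4 = 2 into the melted columns → 2019Q3.
So row 19 is (Atlantic, 2019Q3, 486); revenue = 486.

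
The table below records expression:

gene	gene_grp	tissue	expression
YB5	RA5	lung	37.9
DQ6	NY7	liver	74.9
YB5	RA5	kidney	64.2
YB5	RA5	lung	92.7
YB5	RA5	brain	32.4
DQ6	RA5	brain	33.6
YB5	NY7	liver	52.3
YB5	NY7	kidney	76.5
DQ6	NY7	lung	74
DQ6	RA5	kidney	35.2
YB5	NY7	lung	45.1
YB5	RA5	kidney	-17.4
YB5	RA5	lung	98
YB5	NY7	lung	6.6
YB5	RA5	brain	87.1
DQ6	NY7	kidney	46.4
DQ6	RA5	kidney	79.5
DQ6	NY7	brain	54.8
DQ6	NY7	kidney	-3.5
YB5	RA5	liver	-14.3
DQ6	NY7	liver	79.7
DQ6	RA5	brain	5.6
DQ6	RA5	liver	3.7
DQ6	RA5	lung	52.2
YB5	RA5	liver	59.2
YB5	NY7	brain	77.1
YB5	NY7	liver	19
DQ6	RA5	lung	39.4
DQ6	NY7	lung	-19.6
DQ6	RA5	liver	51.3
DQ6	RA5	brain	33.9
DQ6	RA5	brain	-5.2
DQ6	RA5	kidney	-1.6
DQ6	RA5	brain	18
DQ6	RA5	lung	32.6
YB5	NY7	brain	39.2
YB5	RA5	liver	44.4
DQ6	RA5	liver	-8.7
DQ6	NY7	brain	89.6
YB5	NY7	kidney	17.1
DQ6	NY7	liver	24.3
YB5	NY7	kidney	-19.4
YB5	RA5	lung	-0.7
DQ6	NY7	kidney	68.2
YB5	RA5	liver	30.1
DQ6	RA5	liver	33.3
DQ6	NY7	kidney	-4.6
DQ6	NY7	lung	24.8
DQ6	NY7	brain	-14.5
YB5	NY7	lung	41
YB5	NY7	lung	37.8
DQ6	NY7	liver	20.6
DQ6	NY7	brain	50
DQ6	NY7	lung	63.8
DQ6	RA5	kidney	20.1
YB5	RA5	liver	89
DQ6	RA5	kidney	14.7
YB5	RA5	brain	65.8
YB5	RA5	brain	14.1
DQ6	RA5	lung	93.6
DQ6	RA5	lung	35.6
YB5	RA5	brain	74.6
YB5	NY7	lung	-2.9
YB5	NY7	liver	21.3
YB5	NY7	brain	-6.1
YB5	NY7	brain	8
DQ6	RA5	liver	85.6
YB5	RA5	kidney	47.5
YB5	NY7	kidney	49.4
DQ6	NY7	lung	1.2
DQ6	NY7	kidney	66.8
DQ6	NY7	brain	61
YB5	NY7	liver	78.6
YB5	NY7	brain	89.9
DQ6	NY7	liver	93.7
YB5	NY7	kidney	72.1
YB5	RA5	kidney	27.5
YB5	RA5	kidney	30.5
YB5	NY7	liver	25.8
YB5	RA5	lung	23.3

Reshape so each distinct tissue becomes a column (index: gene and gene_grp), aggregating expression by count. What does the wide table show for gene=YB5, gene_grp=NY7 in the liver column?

Rows with gene=YB5, gene_grp=NY7 and tissue=liver: expression values are 52.3, 19, 21.3, 78.6, 25.8.
5 rows match — count = 5.

5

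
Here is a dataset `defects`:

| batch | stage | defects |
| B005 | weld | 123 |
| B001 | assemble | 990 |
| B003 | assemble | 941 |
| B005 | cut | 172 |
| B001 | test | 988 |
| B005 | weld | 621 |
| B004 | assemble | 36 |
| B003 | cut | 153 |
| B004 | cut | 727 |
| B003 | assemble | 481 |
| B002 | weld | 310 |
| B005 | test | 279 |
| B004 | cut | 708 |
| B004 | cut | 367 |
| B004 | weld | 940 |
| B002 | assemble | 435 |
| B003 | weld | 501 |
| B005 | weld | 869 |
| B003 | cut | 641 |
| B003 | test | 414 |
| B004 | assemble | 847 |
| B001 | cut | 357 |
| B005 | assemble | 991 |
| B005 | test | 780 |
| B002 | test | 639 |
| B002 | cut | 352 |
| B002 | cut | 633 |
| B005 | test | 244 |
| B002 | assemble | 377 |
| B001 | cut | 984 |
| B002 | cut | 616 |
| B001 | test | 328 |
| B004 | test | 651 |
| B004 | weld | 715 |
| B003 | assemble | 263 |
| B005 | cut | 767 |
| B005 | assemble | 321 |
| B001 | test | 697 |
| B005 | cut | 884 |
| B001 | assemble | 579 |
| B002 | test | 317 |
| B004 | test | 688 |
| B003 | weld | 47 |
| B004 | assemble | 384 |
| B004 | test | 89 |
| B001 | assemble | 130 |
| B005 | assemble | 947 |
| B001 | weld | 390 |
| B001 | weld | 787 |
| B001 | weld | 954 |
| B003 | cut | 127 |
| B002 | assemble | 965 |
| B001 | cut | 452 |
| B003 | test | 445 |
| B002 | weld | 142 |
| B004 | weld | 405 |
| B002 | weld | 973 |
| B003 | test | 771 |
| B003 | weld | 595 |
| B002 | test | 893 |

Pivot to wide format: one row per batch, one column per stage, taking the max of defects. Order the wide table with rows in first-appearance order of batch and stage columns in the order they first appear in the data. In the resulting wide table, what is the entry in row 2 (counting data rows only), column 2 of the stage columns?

990

With rows in first-appearance order of batch, row 2 is batch=B001. stage columns in first-appearance order: weld, assemble, cut, test; column 2 is assemble.
Long rows with batch=B001, stage=assemble: max(990, 579, 130) = 990.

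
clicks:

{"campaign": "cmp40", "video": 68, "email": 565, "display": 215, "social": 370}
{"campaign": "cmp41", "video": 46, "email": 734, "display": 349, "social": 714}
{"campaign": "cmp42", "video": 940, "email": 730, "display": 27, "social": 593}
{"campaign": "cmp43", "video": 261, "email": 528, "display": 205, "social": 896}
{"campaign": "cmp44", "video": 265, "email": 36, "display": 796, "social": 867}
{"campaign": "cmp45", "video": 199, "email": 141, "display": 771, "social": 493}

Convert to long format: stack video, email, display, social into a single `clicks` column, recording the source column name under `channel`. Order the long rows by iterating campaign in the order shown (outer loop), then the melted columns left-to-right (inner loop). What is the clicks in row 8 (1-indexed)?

714

24 rows total (6 × 4). Row 8: index ⌊(8-1)/4⌋ = 1 into campaign → cmp41; (8-1) mod 4 = 3 into the melted columns → social.
So row 8 is (cmp41, social, 714); clicks = 714.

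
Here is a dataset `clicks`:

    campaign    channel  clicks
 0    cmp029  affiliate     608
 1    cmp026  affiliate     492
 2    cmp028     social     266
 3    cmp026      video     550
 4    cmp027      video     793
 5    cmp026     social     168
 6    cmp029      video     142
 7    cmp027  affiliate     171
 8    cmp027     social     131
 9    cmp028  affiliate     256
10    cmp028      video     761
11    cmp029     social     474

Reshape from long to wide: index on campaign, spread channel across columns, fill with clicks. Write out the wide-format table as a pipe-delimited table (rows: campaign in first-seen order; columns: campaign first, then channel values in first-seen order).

Columns: campaign plus the 3 distinct channel values (affiliate, social, video).
For example, row cmp029 column affiliate takes clicks=608 from the long row (cmp029, affiliate).

| campaign | affiliate | social | video |
| cmp029 | 608 | 474 | 142 |
| cmp026 | 492 | 168 | 550 |
| cmp028 | 256 | 266 | 761 |
| cmp027 | 171 | 131 | 793 |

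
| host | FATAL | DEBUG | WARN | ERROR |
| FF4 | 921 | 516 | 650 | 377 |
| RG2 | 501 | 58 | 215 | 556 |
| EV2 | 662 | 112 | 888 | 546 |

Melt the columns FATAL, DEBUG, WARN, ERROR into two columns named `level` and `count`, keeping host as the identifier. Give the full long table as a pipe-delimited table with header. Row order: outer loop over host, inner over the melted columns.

| host | level | count |
| FF4 | FATAL | 921 |
| FF4 | DEBUG | 516 |
| FF4 | WARN | 650 |
| FF4 | ERROR | 377 |
| RG2 | FATAL | 501 |
| RG2 | DEBUG | 58 |
| RG2 | WARN | 215 |
| RG2 | ERROR | 556 |
| EV2 | FATAL | 662 |
| EV2 | DEBUG | 112 |
| EV2 | WARN | 888 |
| EV2 | ERROR | 546 |

Each (host, column) pair becomes one row: 3 × 4 = 12 rows.
For example, (FF4, FATAL) → count=921.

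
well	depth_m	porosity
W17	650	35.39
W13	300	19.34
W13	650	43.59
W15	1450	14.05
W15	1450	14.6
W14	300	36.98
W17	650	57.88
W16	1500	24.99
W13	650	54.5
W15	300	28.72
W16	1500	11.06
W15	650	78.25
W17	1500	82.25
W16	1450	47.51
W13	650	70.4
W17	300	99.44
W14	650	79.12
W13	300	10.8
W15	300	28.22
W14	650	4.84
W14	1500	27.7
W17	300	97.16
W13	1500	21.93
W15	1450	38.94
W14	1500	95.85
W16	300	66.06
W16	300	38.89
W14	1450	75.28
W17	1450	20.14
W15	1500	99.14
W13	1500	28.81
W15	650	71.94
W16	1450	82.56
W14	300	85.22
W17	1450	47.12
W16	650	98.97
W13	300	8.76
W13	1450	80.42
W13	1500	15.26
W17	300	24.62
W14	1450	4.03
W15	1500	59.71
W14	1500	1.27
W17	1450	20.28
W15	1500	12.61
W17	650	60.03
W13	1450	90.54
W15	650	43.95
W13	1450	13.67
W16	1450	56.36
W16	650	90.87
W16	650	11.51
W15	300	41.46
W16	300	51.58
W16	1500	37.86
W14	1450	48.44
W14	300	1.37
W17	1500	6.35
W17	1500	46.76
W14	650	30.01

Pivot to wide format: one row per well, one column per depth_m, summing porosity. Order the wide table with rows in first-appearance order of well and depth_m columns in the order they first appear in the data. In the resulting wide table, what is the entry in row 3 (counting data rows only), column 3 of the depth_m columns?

67.59

With rows in first-appearance order of well, row 3 is well=W15. depth_m columns in first-appearance order: 650, 300, 1450, 1500; column 3 is 1450.
Long rows with well=W15, depth_m=1450: 14.05 + 14.6 + 38.94 = 67.59.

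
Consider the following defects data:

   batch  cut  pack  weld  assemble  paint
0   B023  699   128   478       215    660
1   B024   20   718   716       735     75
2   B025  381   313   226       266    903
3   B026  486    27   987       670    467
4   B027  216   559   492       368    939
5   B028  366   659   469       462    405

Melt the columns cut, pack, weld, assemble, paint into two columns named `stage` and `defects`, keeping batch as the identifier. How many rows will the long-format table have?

30

6 batch values × 5 melted columns = 30 rows.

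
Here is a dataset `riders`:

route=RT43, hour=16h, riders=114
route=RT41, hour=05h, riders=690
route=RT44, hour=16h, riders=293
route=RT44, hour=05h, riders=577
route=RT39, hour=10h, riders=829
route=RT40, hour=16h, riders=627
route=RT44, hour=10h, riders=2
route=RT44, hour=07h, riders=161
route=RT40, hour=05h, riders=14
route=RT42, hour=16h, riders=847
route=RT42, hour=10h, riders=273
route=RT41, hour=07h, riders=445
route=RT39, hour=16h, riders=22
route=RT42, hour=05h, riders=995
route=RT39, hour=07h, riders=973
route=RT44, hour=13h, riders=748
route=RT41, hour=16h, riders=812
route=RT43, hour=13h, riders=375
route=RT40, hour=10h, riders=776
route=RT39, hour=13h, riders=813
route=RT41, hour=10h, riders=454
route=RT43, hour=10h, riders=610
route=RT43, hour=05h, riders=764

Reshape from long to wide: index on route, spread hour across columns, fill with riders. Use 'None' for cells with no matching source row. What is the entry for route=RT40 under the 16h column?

The long row with route=RT40, hour=16h has riders=627.

627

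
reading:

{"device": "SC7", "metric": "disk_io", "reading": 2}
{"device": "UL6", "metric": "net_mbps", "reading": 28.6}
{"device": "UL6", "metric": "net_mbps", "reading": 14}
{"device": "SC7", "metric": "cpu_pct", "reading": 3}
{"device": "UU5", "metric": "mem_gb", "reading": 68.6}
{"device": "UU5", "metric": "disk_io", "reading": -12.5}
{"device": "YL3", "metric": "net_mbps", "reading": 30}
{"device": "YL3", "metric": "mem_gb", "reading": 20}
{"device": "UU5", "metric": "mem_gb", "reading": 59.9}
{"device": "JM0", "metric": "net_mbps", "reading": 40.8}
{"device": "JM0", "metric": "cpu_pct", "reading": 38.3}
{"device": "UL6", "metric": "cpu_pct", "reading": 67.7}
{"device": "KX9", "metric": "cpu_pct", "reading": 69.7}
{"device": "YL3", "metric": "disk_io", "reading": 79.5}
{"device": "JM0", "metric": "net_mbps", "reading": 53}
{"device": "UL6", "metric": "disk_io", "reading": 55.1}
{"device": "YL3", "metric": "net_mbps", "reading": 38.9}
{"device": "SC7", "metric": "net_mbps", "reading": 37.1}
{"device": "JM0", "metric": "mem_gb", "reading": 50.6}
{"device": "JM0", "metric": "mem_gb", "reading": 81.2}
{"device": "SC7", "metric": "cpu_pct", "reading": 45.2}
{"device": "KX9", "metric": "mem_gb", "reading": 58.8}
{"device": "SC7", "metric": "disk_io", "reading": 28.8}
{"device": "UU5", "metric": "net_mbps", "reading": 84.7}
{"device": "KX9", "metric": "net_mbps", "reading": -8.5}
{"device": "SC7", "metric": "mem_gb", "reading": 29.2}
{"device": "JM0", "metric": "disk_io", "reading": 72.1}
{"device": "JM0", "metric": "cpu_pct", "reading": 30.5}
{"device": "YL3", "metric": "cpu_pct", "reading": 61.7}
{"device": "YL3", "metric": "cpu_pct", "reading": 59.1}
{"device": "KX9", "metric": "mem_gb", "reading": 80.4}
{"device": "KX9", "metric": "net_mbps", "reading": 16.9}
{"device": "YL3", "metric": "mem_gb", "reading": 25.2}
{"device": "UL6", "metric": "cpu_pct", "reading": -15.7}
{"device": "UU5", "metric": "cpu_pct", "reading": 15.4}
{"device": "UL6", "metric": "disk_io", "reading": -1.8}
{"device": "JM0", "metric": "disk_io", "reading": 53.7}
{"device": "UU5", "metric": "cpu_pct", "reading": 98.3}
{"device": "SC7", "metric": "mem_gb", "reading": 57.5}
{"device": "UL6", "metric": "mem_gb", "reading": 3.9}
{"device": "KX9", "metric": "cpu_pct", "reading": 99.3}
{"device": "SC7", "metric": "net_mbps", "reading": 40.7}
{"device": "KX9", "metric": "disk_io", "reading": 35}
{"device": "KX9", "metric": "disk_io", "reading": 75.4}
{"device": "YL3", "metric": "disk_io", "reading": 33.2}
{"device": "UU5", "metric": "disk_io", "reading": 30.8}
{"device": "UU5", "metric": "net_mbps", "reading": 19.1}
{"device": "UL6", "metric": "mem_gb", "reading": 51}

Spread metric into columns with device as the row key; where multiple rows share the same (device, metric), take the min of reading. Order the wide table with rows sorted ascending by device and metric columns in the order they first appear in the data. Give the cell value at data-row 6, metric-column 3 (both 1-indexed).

With rows sorted ascending by device, row 6 is device=YL3. metric columns in first-appearance order: disk_io, net_mbps, cpu_pct, mem_gb; column 3 is cpu_pct.
Long rows with device=YL3, metric=cpu_pct: min(61.7, 59.1) = 59.1.

59.1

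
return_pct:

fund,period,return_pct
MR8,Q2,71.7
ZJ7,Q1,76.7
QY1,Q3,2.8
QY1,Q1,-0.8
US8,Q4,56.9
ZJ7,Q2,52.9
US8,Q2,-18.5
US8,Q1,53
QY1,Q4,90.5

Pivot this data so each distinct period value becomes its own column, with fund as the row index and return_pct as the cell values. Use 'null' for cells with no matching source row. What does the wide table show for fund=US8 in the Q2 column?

The long row with fund=US8, period=Q2 has return_pct=-18.5.

-18.5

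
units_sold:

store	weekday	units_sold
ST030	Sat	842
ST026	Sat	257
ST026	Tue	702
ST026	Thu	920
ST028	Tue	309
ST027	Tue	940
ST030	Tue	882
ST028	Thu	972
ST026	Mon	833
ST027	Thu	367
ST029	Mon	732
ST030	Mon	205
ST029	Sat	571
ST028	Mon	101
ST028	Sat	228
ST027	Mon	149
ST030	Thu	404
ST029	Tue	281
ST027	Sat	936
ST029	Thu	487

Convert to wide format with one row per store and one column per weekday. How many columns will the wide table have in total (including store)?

5

1 column for store plus 4 distinct weekday values → 5 columns.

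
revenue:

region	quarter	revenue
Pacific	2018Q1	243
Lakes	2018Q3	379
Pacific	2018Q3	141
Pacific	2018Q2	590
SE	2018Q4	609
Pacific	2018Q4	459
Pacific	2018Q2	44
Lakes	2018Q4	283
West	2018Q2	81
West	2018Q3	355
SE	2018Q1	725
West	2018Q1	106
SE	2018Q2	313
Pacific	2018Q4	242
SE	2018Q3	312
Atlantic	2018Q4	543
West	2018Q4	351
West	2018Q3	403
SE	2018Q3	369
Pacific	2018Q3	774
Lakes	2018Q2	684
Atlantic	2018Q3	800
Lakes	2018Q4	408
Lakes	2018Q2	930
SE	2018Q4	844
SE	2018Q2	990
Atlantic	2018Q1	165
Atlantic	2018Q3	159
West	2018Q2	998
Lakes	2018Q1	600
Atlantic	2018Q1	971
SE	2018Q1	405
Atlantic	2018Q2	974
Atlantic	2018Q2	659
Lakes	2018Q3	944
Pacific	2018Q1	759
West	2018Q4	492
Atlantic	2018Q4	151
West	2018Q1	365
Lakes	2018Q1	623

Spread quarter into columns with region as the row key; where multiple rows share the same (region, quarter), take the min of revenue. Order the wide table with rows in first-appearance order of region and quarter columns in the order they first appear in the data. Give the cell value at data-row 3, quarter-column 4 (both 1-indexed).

With rows in first-appearance order of region, row 3 is region=SE. quarter columns in first-appearance order: 2018Q1, 2018Q3, 2018Q2, 2018Q4; column 4 is 2018Q4.
Long rows with region=SE, quarter=2018Q4: min(609, 844) = 609.

609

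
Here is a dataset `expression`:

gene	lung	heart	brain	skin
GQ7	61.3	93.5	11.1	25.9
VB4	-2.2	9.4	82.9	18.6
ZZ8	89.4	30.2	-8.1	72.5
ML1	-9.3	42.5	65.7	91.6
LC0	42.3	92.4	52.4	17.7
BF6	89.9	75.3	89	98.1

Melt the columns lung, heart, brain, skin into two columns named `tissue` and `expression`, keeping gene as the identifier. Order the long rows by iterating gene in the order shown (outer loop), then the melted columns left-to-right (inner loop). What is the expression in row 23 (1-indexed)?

89

24 rows total (6 × 4). Row 23: index ⌊(23-1)/4⌋ = 5 into gene → BF6; (23-1) mod 4 = 2 into the melted columns → brain.
So row 23 is (BF6, brain, 89); expression = 89.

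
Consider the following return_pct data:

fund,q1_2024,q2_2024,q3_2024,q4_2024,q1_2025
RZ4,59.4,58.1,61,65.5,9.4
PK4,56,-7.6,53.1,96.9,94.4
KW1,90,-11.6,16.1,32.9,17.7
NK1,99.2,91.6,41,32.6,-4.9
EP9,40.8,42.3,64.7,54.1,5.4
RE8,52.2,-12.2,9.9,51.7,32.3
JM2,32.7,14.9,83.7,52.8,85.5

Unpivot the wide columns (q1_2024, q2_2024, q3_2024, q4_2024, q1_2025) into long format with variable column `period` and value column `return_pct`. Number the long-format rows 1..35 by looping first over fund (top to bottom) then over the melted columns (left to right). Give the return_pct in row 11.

90

35 rows total (7 × 5). Row 11: index ⌊(11-1)/5⌋ = 2 into fund → KW1; (11-1) mod 5 = 0 into the melted columns → q1_2024.
So row 11 is (KW1, q1_2024, 90); return_pct = 90.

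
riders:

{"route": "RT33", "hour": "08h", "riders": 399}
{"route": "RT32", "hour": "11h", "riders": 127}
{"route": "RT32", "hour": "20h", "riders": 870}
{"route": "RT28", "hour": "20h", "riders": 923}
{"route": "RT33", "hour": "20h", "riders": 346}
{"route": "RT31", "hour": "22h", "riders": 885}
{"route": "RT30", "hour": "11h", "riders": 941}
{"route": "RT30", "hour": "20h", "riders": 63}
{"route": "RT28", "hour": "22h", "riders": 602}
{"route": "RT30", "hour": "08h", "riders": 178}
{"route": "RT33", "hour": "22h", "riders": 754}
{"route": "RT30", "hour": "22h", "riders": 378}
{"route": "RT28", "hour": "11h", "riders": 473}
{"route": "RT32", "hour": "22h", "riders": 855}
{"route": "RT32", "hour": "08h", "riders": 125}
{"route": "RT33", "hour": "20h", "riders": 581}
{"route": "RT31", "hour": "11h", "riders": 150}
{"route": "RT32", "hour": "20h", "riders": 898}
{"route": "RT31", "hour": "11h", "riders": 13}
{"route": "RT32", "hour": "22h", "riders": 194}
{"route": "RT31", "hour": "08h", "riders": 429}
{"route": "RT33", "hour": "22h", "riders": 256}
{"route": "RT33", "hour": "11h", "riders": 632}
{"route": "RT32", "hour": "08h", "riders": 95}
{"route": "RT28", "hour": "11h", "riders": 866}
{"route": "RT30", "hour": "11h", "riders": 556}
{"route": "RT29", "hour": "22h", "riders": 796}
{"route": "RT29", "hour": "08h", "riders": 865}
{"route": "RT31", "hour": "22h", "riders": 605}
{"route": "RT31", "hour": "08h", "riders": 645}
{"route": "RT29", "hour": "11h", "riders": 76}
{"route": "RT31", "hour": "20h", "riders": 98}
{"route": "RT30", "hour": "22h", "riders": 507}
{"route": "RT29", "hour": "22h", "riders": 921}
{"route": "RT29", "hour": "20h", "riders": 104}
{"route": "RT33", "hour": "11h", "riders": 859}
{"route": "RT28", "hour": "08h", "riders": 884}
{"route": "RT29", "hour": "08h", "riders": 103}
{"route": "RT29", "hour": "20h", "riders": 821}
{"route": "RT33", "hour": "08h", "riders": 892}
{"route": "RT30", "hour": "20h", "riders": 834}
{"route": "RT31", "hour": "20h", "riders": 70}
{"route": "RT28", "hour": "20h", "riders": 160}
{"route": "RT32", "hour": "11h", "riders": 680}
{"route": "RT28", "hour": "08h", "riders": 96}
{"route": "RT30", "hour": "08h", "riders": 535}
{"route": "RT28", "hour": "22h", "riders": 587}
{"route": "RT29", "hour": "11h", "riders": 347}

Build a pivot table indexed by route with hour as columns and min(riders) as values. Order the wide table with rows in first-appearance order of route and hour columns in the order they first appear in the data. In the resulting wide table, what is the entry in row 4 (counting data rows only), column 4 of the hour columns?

605

With rows in first-appearance order of route, row 4 is route=RT31. hour columns in first-appearance order: 08h, 11h, 20h, 22h; column 4 is 22h.
Long rows with route=RT31, hour=22h: min(885, 605) = 605.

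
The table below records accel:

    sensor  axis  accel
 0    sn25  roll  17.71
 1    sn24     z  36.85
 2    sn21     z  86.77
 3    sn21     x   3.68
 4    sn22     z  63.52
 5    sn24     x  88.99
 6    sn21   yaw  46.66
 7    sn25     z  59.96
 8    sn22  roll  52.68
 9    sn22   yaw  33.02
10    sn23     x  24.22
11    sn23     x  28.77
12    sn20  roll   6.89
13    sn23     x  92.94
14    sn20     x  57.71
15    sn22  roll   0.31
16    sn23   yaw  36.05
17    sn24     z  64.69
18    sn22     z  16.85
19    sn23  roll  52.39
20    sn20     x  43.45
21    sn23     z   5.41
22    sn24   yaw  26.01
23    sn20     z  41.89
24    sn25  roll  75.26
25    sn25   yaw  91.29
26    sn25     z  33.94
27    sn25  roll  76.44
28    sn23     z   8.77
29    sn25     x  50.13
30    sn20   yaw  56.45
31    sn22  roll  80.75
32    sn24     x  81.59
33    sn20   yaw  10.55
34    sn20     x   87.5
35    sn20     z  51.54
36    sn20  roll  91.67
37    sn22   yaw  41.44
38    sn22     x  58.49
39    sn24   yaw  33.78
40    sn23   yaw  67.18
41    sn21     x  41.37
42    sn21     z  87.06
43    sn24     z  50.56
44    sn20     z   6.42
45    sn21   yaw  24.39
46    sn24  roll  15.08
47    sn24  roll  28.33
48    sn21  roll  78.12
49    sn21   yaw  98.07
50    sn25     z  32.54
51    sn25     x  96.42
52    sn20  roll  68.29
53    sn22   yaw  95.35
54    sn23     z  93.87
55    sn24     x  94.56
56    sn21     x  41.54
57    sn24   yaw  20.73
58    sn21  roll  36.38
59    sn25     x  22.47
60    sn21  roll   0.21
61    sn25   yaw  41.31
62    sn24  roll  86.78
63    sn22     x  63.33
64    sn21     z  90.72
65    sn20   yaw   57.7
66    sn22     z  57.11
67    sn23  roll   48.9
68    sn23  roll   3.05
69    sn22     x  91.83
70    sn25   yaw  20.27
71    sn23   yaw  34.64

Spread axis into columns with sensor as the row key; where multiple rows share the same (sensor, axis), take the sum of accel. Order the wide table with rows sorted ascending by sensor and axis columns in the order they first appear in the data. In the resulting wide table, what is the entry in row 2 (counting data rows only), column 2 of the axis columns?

264.55

With rows sorted ascending by sensor, row 2 is sensor=sn21. axis columns in first-appearance order: roll, z, x, yaw; column 2 is z.
Long rows with sensor=sn21, axis=z: 86.77 + 87.06 + 90.72 = 264.55.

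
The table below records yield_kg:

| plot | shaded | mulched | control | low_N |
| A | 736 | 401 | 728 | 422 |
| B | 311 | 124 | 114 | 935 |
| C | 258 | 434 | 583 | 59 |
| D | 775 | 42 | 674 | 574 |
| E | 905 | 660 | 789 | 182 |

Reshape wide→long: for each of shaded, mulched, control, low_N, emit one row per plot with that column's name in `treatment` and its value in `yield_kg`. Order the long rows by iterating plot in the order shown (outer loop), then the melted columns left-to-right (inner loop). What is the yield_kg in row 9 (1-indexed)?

258

20 rows total (5 × 4). Row 9: index ⌊(9-1)/4⌋ = 2 into plot → C; (9-1) mod 4 = 0 into the melted columns → shaded.
So row 9 is (C, shaded, 258); yield_kg = 258.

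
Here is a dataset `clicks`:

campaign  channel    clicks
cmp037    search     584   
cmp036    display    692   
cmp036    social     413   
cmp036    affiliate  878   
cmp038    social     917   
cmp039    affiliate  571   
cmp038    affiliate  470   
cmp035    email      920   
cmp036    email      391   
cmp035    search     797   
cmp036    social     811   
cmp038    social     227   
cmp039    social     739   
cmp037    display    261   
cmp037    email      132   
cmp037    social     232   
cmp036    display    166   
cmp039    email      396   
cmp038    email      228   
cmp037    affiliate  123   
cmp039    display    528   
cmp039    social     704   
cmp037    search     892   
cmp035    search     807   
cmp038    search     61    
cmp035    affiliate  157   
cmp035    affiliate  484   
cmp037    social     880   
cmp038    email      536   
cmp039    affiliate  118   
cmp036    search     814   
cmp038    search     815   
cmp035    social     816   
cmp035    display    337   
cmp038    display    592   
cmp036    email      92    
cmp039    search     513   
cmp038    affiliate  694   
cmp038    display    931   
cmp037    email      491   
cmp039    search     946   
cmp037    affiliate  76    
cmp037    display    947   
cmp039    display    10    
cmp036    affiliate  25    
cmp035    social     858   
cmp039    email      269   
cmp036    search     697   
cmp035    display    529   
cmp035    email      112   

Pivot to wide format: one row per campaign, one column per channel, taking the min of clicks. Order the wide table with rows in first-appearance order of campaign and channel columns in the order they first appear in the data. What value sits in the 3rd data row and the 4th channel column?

With rows in first-appearance order of campaign, row 3 is campaign=cmp038. channel columns in first-appearance order: search, display, social, affiliate, email; column 4 is affiliate.
Long rows with campaign=cmp038, channel=affiliate: min(470, 694) = 470.

470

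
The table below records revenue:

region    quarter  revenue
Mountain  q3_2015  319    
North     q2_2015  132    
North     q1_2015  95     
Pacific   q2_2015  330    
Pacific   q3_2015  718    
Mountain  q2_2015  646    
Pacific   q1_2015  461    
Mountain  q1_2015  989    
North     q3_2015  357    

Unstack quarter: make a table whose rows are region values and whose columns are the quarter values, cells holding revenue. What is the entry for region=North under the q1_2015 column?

Wide layout: rows indexed by region, columns are the 3 distinct quarter values (q3_2015, q2_2015, q1_2015).
Cell (region=North, quarter=q1_2015) draws from the long row where region=North and quarter=q1_2015, which has revenue=95.

95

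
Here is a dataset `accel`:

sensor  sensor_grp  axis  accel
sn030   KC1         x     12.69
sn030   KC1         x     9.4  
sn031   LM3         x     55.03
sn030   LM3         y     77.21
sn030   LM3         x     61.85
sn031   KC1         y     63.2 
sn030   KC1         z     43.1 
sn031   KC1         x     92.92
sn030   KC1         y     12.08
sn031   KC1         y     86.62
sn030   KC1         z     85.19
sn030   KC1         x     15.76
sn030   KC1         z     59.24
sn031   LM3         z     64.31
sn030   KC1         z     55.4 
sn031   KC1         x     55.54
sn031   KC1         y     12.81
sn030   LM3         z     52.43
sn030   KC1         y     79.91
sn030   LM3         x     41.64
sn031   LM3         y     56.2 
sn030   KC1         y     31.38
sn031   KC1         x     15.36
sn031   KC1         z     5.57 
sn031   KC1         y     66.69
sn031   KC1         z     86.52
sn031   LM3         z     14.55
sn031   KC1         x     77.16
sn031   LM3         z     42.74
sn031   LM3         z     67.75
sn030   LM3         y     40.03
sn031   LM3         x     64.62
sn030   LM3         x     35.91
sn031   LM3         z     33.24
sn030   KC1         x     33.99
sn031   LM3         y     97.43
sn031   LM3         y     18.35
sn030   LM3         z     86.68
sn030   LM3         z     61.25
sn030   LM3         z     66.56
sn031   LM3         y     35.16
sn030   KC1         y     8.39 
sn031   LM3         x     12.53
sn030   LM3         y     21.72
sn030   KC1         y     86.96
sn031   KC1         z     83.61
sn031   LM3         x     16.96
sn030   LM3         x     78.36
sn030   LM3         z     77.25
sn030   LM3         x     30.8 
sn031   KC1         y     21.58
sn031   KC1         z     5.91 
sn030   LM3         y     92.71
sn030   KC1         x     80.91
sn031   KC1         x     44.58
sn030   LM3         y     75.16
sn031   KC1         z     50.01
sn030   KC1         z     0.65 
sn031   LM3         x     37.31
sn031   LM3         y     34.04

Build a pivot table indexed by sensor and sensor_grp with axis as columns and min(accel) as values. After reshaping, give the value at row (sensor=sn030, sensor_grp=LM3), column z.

52.43

Rows with sensor=sn030, sensor_grp=LM3 and axis=z: accel values are 52.43, 86.68, 61.25, 66.56, 77.25.
min(52.43, 86.68, 61.25, 66.56, 77.25) = 52.43.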